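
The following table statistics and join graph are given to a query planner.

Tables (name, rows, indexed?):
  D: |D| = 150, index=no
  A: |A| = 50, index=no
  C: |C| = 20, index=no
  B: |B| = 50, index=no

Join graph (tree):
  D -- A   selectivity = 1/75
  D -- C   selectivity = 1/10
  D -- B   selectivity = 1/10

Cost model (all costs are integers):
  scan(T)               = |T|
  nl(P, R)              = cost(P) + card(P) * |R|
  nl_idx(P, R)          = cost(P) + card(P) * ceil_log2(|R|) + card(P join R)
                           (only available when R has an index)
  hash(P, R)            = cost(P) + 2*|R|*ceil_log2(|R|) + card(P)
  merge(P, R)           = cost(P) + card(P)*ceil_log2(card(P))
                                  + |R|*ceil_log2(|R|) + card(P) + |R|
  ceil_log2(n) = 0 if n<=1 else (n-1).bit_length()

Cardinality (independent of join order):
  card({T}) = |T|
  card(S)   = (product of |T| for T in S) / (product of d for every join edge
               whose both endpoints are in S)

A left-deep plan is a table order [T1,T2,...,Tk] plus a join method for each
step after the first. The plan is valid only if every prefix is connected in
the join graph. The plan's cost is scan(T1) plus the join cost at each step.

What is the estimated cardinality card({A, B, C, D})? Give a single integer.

Tables in S: A(50), B(50), C(20), D(150)
Edges inside S: D-A(d=75), D-C(d=10), D-B(d=10)
numerator = 50 * 50 * 20 * 150 = 7500000
denominator = 75 * 10 * 10 = 7500
card(S) = 7500000 / 7500 = 1000

1000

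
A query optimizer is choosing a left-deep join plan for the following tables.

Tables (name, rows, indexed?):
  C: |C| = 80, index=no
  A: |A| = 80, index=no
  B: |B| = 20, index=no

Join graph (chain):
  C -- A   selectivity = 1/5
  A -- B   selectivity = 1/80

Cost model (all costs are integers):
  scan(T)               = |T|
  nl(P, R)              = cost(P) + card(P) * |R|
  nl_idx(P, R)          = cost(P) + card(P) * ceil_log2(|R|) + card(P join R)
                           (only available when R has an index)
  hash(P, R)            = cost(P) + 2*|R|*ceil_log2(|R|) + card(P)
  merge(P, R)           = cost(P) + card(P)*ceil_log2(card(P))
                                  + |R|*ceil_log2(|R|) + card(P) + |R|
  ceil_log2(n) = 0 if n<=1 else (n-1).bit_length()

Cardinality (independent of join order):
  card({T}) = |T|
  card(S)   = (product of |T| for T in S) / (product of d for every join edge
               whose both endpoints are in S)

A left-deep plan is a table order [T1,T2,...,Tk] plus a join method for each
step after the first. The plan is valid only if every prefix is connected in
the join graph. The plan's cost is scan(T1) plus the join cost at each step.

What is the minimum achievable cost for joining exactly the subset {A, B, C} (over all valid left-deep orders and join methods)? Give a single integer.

Selinger DP over subsets of {A,B,C}:
  {C}: scan cost=80, card=80
  {A}: scan cost=80, card=80
  {B}: scan cost=20, card=20
  {AC}: card=1280; try (C,hash)→1280, (A,hash)→1280, (C,merge)→1360, (A,merge)→1360, (C,nl)→6480, (A,nl)→6480; best=1280 via (C,hash)
  {AB}: card=20; try (B,hash)→360, (A,merge)→780, (B,merge)→840, (A,hash)→1160, (A,nl)→1620, (B,nl)→1680; best=360 via (B,hash)
  {ABC}: card=320; try (C,merge)→1120, (C,hash)→1500, (C,nl)→1960, (B,hash)→2760, (B,merge)→16760, (B,nl)→26880; best=1120 via (C,merge)

1120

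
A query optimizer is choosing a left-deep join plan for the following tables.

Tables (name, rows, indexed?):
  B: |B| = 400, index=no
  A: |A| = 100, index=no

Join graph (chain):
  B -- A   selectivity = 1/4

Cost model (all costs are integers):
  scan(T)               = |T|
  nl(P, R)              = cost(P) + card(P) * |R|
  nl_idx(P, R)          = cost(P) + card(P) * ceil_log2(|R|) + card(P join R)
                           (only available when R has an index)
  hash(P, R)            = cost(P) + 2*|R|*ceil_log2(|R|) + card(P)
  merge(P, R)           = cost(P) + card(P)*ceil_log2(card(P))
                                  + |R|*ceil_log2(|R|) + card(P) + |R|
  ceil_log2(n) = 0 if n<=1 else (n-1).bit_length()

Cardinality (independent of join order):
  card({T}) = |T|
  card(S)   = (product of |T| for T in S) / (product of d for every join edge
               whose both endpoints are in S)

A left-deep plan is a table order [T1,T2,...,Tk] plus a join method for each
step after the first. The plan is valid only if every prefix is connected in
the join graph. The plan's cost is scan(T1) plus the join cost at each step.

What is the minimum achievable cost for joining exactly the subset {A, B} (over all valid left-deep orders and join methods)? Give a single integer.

Selinger DP over subsets of {A,B}:
  {B}: scan cost=400, card=400
  {A}: scan cost=100, card=100
  {AB}: card=10000; try (A,hash)→2200, (B,merge)→4900, (A,merge)→5200, (B,hash)→7400, (B,nl)→40100, (A,nl)→40400; best=2200 via (A,hash)

2200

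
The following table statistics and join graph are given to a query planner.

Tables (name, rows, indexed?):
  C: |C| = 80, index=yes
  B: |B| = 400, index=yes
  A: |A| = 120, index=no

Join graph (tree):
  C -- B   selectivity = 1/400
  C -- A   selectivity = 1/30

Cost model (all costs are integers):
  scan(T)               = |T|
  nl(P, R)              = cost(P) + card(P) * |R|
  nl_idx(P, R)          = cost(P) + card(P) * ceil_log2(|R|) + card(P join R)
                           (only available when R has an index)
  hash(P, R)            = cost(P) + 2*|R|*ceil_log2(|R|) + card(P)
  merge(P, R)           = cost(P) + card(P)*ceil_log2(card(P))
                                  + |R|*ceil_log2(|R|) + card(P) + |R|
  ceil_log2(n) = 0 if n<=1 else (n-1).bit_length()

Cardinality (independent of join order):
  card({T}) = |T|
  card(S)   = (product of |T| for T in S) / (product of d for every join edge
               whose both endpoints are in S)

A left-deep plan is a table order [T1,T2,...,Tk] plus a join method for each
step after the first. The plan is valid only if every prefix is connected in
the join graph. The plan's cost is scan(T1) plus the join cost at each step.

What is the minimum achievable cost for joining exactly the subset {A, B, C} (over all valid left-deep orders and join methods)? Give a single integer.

2480

Selinger DP over subsets of {A,B,C}:
  {C}: scan cost=80, card=80
  {B}: scan cost=400, card=400
  {A}: scan cost=120, card=120
  {BC}: card=80; try (B,nl_idx)→880, (C,hash)→1920, (C,nl_idx)→3280, (B,merge)→4720, (C,merge)→5040, (B,hash)→7360 …(+2); best=880 via (B,nl_idx)
  {AC}: card=320; try (C,nl_idx)→1280, (C,hash)→1360, (A,merge)→1680, (C,merge)→1720, (A,hash)→1840, (A,nl)→9680 …(+1); best=1280 via (C,nl_idx)
  {ABC}: card=320; try (A,merge)→2480, (A,hash)→2640, (B,nl_idx)→4480, (B,merge)→8480, (B,hash)→8800, (A,nl)→10480 …(+1); best=2480 via (A,merge)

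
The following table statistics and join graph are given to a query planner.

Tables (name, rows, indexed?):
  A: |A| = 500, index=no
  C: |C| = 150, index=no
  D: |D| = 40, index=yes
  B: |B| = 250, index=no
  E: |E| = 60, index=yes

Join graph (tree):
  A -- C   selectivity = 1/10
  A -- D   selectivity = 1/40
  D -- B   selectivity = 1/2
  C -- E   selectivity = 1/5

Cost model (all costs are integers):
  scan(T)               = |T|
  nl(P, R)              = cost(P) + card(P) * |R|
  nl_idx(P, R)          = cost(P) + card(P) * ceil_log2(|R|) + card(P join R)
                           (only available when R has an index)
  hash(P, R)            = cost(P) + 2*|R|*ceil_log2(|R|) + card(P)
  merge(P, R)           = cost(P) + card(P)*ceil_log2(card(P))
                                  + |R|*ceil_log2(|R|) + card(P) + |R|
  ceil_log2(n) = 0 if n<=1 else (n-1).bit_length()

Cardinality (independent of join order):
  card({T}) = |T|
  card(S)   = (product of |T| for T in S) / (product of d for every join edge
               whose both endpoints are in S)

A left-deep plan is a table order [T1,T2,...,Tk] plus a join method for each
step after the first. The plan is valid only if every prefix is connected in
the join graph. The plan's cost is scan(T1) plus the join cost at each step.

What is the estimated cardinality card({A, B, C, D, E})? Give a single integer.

11250000

Tables in S: A(500), B(250), C(150), D(40), E(60)
Edges inside S: A-C(d=10), A-D(d=40), D-B(d=2), C-E(d=5)
numerator = 500 * 250 * 150 * 40 * 60 = 45000000000
denominator = 10 * 40 * 2 * 5 = 4000
card(S) = 45000000000 / 4000 = 11250000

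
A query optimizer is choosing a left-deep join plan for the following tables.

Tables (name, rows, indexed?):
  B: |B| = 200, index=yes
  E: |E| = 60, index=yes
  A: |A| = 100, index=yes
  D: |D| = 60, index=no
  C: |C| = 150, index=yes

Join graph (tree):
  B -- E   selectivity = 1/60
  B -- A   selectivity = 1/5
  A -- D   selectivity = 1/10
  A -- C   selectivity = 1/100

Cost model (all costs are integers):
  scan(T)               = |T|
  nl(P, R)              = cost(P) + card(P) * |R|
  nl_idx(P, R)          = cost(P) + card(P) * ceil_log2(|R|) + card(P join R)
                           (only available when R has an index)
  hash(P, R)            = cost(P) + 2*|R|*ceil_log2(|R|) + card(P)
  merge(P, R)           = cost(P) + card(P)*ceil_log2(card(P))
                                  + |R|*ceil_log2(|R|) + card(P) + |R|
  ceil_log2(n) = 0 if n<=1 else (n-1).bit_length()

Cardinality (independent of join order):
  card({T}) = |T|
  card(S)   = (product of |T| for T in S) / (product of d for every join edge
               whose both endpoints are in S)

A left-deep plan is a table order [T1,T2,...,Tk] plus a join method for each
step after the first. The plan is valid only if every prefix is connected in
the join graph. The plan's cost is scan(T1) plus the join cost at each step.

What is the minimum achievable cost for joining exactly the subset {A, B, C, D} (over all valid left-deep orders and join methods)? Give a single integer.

Selinger DP over subsets of {A,B,C,D}:
  {B}: scan cost=200, card=200
  {A}: scan cost=100, card=100
  {D}: scan cost=60, card=60
  {C}: scan cost=150, card=150
  {AB}: card=4000; try (A,hash)→1800, (B,merge)→2700, (A,merge)→2800, (B,hash)→3400, (B,nl_idx)→4900, (A,nl_idx)→5600 …(+2); best=1800 via (A,hash)
  {AD}: card=600; try (D,hash)→920, (A,nl_idx)→1080, (A,merge)→1280, (D,merge)→1320, (A,hash)→1520, (A,nl)→6060 …(+1); best=920 via (D,hash)
  {AC}: card=150; try (C,nl_idx)→1050, (A,nl_idx)→1350, (A,hash)→1700, (C,merge)→2250, (A,merge)→2300, (C,hash)→2600 …(+2); best=1050 via (C,nl_idx)
  {ABD}: card=24000; try (B,hash)→4720, (D,hash)→6520, (B,merge)→9320, (B,nl_idx)→29720, (D,merge)→54220, (B,nl)→120920 …(+1); best=4720 via (B,hash)
  {ABC}: card=6000; try (B,merge)→4200, (B,hash)→4400, (C,hash)→8200, (B,nl_idx)→8250, (B,nl)→31050, (C,nl_idx)→39800 …(+2); best=4200 via (B,merge)
  {ACD}: card=900; try (D,hash)→1920, (D,merge)→2820, (C,hash)→3920, (C,nl_idx)→6620, (C,merge)→8870, (D,nl)→10050 …(+1); best=1920 via (D,hash)
  {ABCD}: card=36000; try (B,hash)→6020, (D,hash)→10920, (B,merge)→13620, (C,hash)→31120, (B,nl_idx)→45120, (D,merge)→88620 …(+5); best=6020 via (B,hash)

6020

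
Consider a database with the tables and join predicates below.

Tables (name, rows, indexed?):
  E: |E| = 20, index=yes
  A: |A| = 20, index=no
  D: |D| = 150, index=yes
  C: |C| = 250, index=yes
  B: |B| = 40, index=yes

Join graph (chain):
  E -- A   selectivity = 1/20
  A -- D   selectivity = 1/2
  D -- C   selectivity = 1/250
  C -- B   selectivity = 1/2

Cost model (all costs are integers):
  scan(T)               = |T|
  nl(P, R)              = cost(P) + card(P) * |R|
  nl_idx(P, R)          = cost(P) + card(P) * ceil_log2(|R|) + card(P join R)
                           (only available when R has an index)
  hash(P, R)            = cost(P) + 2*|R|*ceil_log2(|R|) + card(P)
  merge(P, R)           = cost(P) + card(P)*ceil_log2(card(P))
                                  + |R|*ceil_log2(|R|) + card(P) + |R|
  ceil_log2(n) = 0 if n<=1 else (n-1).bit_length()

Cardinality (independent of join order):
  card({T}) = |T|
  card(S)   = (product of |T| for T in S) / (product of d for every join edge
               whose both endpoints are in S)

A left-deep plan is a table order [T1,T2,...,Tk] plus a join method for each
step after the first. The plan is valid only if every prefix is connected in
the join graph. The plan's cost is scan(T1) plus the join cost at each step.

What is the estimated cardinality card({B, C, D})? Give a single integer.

Tables in S: B(40), C(250), D(150)
Edges inside S: D-C(d=250), C-B(d=2)
numerator = 40 * 250 * 150 = 1500000
denominator = 250 * 2 = 500
card(S) = 1500000 / 500 = 3000

3000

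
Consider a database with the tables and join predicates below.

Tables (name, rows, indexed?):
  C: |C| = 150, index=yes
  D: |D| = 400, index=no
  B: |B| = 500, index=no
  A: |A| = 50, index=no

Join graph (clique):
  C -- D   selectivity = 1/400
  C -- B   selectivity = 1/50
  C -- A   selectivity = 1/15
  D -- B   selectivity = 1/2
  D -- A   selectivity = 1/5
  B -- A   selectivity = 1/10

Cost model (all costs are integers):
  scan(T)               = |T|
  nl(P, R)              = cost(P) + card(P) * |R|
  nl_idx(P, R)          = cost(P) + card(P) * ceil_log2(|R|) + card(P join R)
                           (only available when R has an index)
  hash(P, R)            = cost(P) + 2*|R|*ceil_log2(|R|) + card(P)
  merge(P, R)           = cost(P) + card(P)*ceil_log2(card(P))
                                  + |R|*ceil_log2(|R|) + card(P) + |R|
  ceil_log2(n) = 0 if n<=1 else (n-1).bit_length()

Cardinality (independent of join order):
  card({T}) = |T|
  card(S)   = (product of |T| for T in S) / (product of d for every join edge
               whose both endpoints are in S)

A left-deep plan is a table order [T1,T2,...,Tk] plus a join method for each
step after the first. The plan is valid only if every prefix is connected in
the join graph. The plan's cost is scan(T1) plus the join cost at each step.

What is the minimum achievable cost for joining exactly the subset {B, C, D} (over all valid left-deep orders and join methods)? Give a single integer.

9550

Selinger DP over subsets of {B,C,D}:
  {C}: scan cost=150, card=150
  {D}: scan cost=400, card=400
  {B}: scan cost=500, card=500
  {CD}: card=150; try (C,hash)→3200, (C,nl_idx)→3750, (D,merge)→5500, (C,merge)→5750, (D,hash)→7500, (D,nl)→60150 …(+1); best=3200 via (C,hash)
  {BC}: card=1500; try (C,hash)→3400, (C,nl_idx)→6000, (B,merge)→6500, (C,merge)→6850, (B,hash)→9300, (B,nl)→75150 …(+1); best=3400 via (C,hash)
  {BD}: card=100000; try (D,hash)→8200, (B,merge)→9400, (D,merge)→9500, (B,hash)→9800, (B,nl)→200400, (D,nl)→200500; best=8200 via (D,hash)
  {BCD}: card=750; try (B,merge)→9550, (D,hash)→12100, (B,hash)→12350, (D,merge)→25400, (B,nl)→78200, (C,hash)→110600 …(+4); best=9550 via (B,merge)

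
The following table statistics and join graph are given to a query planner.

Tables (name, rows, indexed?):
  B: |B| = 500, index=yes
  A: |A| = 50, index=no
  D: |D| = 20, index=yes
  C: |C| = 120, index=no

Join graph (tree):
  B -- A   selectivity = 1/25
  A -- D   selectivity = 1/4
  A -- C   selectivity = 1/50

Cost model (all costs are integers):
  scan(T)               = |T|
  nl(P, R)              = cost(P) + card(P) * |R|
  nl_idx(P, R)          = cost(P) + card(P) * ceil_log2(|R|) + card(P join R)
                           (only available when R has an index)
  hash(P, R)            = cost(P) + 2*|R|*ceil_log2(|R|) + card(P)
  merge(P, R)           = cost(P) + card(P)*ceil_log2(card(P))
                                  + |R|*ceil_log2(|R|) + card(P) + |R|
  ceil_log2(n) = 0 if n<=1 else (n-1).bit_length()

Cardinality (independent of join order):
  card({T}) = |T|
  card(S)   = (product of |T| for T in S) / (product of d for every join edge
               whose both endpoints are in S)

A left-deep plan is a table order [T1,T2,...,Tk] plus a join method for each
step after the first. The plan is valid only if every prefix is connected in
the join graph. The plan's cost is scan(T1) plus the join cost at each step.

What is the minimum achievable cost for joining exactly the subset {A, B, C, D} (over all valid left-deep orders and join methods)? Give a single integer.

Selinger DP over subsets of {A,B,C,D}:
  {B}: scan cost=500, card=500
  {A}: scan cost=50, card=50
  {D}: scan cost=20, card=20
  {C}: scan cost=120, card=120
  {AB}: card=1000; try (B,nl_idx)→1500, (A,hash)→1600, (B,merge)→5400, (A,merge)→5850, (B,hash)→9100, (B,nl)→25050 …(+1); best=1500 via (B,nl_idx)
  {AD}: card=250; try (D,hash)→300, (A,merge)→490, (D,merge)→520, (D,nl_idx)→550, (A,hash)→640, (A,nl)→1020 …(+1); best=300 via (D,hash)
  {AC}: card=120; try (A,hash)→840, (C,merge)→1360, (A,merge)→1430, (C,hash)→1780, (C,nl)→6050, (A,nl)→6120; best=840 via (A,hash)
  {ABD}: card=5000; try (D,hash)→2700, (B,merge)→7550, (B,nl_idx)→7550, (B,hash)→9550, (D,nl_idx)→11500, (D,merge)→12620 …(+2); best=2700 via (D,hash)
  {ABC}: card=2400; try (C,hash)→4180, (B,nl_idx)→4320, (B,merge)→6800, (B,hash)→9960, (C,merge)→13460, (B,nl)→60840 …(+1); best=4180 via (C,hash)
  {ACD}: card=600; try (D,hash)→1160, (D,merge)→1920, (D,nl_idx)→2040, (C,hash)→2230, (D,nl)→3240, (C,merge)→3510 …(+1); best=1160 via (D,hash)
  {ABCD}: card=12000; try (D,hash)→6780, (C,hash)→9380, (B,hash)→10760, (B,merge)→12760, (B,nl_idx)→18560, (D,nl_idx)→28180 …(+5); best=6780 via (D,hash)

6780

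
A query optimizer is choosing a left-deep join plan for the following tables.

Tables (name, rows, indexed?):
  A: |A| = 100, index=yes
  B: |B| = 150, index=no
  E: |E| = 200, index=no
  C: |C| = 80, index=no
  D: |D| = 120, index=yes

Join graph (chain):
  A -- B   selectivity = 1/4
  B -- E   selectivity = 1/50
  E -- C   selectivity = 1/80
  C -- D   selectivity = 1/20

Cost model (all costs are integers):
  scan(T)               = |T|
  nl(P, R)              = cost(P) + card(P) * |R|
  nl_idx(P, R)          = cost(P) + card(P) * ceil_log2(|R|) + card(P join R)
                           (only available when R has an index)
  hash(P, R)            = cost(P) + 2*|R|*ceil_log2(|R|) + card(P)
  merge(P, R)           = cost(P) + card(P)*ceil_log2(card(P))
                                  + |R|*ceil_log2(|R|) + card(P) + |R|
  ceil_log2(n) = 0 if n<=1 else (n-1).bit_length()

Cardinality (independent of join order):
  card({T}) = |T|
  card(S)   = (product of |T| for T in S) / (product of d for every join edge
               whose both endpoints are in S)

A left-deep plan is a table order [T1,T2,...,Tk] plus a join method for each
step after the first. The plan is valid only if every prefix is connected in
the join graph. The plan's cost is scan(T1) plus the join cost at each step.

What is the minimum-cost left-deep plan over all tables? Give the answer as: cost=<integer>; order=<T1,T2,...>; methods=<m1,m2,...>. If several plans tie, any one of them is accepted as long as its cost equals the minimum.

cost=11400; order=E,C,B,D,A; methods=hash,hash,hash,hash

Selinger DP (subsets sized 1..n):
  {A}: scan cost=100, card=100
  {B}: scan cost=150, card=150
  {E}: scan cost=200, card=200
  {C}: scan cost=80, card=80
  {D}: scan cost=120, card=120
  {AB}: card=3750; try (A,hash)→1700, (B,merge)→2250, (A,merge)→2300, (B,hash)→2600, (A,nl_idx)→4950, (B,nl)→15100 …(+1); best=1700 via (A,hash)
  {BE}: card=600; try (B,hash)→2800, (E,merge)→3300, (B,merge)→3350, (E,hash)→3500, (E,nl)→30150, (B,nl)→30200; best=2800 via (B,hash)
  {CE}: card=200; try (C,hash)→1520, (E,merge)→2520, (C,merge)→2640, (E,hash)→3360, (E,nl)→16080, (C,nl)→16200; best=1520 via (C,hash)
  {CD}: card=480; try (D,nl_idx)→1120, (C,hash)→1360, (D,merge)→1680, (C,merge)→1720, (D,hash)→1840, (D,nl)→9680 …(+1); best=1120 via (D,nl_idx)
  {ABE}: card=15000; try (A,hash)→4800, (E,hash)→8650, (A,merge)→10200, (A,nl_idx)→22000, (E,merge)→52250, (A,nl)→62800 …(+1); best=4800 via (A,hash)
  {BCE}: card=600; try (B,hash)→4120, (C,hash)→4520, (B,merge)→4670, (C,merge)→10040, (B,nl)→31520, (C,nl)→50800; best=4120 via (B,hash)
  {CDE}: card=1200; try (D,hash)→3400, (D,nl_idx)→4120, (D,merge)→4280, (E,hash)→4800, (E,merge)→7720, (D,nl)→25520 …(+1); best=3400 via (D,hash)
  {ABCE}: card=15000; try (A,hash)→6120, (A,merge)→11520, (C,hash)→20920, (A,nl_idx)→23320, (A,nl)→64120, (C,merge)→230440 …(+1); best=6120 via (A,hash)
  {BCDE}: card=3600; try (D,hash)→6400, (B,hash)→7000, (D,merge)→11680, (D,nl_idx)→11920, (B,merge)→19150, (D,nl)→76120 …(+1); best=6400 via (D,hash)
  {ABCDE}: card=90000; try (A,hash)→11400, (D,hash)→22800, (A,merge)→54000, (A,nl_idx)→121600, (D,nl_idx)→201120, (D,merge)→232080 …(+2); best=11400 via (A,hash)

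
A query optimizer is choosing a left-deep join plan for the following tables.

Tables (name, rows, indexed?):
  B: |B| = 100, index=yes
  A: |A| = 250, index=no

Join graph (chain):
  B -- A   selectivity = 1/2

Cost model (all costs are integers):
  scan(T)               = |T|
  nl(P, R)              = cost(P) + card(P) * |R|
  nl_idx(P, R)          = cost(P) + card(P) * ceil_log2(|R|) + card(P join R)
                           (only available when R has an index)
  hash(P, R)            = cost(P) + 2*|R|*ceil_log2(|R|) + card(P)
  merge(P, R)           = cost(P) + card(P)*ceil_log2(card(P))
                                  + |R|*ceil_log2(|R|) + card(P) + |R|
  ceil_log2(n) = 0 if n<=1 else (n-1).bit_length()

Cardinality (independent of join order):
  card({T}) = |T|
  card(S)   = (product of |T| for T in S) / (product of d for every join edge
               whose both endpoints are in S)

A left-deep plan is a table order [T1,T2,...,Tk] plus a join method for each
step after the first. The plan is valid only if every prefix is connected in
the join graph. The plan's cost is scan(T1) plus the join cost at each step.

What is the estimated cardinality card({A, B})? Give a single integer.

12500

Tables in S: A(250), B(100)
Edges inside S: B-A(d=2)
numerator = 250 * 100 = 25000
denominator = 2 = 2
card(S) = 25000 / 2 = 12500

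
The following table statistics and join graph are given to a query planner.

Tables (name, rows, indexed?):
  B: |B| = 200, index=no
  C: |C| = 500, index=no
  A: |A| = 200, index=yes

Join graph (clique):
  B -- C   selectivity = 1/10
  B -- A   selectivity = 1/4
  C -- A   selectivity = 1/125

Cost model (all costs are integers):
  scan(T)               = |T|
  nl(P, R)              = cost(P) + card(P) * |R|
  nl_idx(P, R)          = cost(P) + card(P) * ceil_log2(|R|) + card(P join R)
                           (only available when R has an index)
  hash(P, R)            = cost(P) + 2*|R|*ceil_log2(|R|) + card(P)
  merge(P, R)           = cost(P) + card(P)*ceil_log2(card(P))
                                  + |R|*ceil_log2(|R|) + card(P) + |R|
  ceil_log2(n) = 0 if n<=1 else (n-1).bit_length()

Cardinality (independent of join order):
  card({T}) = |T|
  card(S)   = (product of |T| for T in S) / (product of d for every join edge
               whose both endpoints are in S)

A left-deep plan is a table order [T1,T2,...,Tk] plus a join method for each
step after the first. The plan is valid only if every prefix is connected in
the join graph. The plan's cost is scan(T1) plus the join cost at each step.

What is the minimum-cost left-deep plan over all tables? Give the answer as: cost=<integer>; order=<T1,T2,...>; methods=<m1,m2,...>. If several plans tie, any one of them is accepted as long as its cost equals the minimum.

Selinger DP (subsets sized 1..n):
  {B}: scan cost=200, card=200
  {C}: scan cost=500, card=500
  {A}: scan cost=200, card=200
  {BC}: card=10000; try (B,hash)→4200, (C,merge)→7000, (B,merge)→7300, (C,hash)→9400, (C,nl)→100200, (B,nl)→100500; best=4200 via (B,hash)
  {AB}: card=10000; try (B,hash)→3600, (A,hash)→3600, (B,merge)→3800, (A,merge)→3800, (A,nl_idx)→11800, (B,nl)→40200 …(+1); best=3600 via (B,hash)
  {AC}: card=800; try (A,hash)→4200, (A,nl_idx)→5300, (C,merge)→7000, (A,merge)→7300, (C,hash)→9400, (C,nl)→100200 …(+1); best=4200 via (A,hash)
  {ABC}: card=4000; try (B,hash)→8200, (B,merge)→14800, (A,hash)→17400, (C,hash)→22600, (A,nl_idx)→88200, (A,merge)→156000 …(+4); best=8200 via (B,hash)

cost=8200; order=C,A,B; methods=hash,hash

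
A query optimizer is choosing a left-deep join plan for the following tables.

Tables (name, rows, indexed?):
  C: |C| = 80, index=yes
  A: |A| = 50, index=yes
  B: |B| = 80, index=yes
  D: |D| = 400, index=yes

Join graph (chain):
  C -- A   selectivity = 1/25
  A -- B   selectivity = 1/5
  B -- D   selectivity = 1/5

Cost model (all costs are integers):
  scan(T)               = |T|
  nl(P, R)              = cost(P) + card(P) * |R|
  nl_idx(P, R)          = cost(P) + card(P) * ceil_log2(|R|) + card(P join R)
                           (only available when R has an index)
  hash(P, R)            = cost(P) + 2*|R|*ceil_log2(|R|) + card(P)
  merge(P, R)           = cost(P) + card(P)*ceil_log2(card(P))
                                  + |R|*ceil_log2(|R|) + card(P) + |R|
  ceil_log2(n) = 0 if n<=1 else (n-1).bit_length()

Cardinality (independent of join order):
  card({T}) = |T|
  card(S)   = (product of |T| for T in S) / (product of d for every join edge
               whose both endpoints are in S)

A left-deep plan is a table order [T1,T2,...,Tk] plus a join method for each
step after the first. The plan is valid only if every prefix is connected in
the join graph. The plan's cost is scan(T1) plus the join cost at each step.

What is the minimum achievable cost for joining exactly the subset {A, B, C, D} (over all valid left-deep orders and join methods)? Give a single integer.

11600

Selinger DP over subsets of {A,B,C,D}:
  {C}: scan cost=80, card=80
  {A}: scan cost=50, card=50
  {B}: scan cost=80, card=80
  {D}: scan cost=400, card=400
  {AC}: card=160; try (C,nl_idx)→560, (A,nl_idx)→720, (A,hash)→760, (C,merge)→1040, (A,merge)→1070, (C,hash)→1220 …(+2); best=560 via (C,nl_idx)
  {AB}: card=800; try (A,hash)→760, (B,merge)→1040, (A,merge)→1070, (B,nl_idx)→1200, (B,hash)→1220, (A,nl_idx)→1360 …(+2); best=760 via (A,hash)
  {BD}: card=6400; try (B,hash)→1920, (D,merge)→4720, (B,merge)→5040, (D,nl_idx)→7200, (D,hash)→7360, (B,nl_idx)→9600 …(+2); best=1920 via (B,hash)
  {ABC}: card=2560; try (B,hash)→1840, (B,merge)→2640, (C,hash)→2680, (B,nl_idx)→4240, (C,nl_idx)→8920, (C,merge)→10200 …(+2); best=1840 via (B,hash)
  {ABD}: card=64000; try (D,hash)→8760, (A,hash)→8920, (D,merge)→13560, (D,nl_idx)→71960, (A,merge)→91870, (A,nl_idx)→104320 …(+2); best=8760 via (D,hash)
  {ABCD}: card=204800; try (D,hash)→11600, (D,merge)→39120, (C,hash)→73880, (D,nl_idx)→229680, (C,nl_idx)→661560, (D,nl)→1025840 …(+2); best=11600 via (D,hash)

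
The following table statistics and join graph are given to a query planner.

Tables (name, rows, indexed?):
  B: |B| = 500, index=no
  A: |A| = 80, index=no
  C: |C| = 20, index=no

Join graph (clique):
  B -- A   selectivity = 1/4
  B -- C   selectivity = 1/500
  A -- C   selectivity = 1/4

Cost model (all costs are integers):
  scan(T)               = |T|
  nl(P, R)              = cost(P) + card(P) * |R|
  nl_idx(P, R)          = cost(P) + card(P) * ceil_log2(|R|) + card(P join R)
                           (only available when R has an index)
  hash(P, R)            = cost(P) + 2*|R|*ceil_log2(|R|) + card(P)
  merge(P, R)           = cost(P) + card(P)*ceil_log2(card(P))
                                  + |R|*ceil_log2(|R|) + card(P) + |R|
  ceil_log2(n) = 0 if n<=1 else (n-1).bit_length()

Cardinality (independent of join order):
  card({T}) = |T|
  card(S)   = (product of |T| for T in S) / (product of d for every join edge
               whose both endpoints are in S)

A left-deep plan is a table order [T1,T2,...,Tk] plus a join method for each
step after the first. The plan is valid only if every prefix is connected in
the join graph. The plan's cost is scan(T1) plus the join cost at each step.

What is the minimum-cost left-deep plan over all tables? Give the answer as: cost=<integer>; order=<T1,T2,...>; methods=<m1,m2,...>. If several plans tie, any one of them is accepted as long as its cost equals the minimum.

Selinger DP (subsets sized 1..n):
  {B}: scan cost=500, card=500
  {A}: scan cost=80, card=80
  {C}: scan cost=20, card=20
  {AB}: card=10000; try (A,hash)→2120, (B,merge)→5720, (A,merge)→6140, (B,hash)→9160, (B,nl)→40080, (A,nl)→40500; best=2120 via (A,hash)
  {BC}: card=20; try (C,hash)→1200, (B,merge)→5140, (C,merge)→5620, (B,hash)→9040, (B,nl)→10020, (C,nl)→10500; best=1200 via (C,hash)
  {AC}: card=400; try (C,hash)→360, (A,merge)→780, (C,merge)→840, (A,hash)→1160, (A,nl)→1620, (C,nl)→1680; best=360 via (C,hash)
  {ABC}: card=100; try (A,merge)→1960, (A,hash)→2340, (A,nl)→2800, (B,merge)→9360, (B,hash)→9760, (C,hash)→12320 …(+3); best=1960 via (A,merge)

cost=1960; order=B,C,A; methods=hash,merge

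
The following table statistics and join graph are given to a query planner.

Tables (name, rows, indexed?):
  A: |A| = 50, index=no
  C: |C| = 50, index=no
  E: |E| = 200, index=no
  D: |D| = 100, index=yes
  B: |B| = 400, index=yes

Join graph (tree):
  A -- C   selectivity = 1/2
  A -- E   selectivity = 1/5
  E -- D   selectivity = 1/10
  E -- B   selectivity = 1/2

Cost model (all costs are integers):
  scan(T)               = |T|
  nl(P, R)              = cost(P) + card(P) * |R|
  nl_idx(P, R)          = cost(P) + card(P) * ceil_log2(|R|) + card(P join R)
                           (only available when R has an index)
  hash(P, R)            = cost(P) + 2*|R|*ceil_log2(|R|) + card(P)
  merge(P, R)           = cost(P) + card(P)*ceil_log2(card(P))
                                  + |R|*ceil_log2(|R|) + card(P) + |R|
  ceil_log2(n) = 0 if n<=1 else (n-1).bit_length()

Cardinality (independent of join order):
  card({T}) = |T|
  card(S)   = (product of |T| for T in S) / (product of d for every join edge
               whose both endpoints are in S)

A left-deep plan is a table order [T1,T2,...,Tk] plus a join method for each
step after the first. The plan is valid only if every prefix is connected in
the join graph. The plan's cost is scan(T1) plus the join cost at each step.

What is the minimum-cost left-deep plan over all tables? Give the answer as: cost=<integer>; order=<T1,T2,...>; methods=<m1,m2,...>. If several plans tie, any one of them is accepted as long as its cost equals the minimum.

Selinger DP (subsets sized 1..n):
  {A}: scan cost=50, card=50
  {C}: scan cost=50, card=50
  {E}: scan cost=200, card=200
  {D}: scan cost=100, card=100
  {B}: scan cost=400, card=400
  {AC}: card=1250; try (C,hash)→700, (A,hash)→700, (C,merge)→750, (A,merge)→750, (C,nl)→2550, (A,nl)→2550; best=700 via (C,hash)
  {AE}: card=2000; try (A,hash)→1000, (E,merge)→2200, (A,merge)→2350, (E,hash)→3300, (E,nl)→10050, (A,nl)→10200; best=1000 via (A,hash)
  {DE}: card=2000; try (D,hash)→1800, (E,merge)→2700, (D,merge)→2800, (E,hash)→3400, (D,nl_idx)→3600, (E,nl)→20100 …(+1); best=1800 via (D,hash)
  {BE}: card=40000; try (E,hash)→4000, (B,merge)→6000, (E,merge)→6200, (B,hash)→7600, (B,nl_idx)→42000, (B,nl)→80200 …(+1); best=4000 via (E,hash)
  {ACE}: card=50000; try (C,hash)→3600, (E,hash)→5150, (E,merge)→17500, (C,merge)→25350, (C,nl)→101000, (E,nl)→250700; best=3600 via (C,hash)
  {ADE}: card=20000; try (D,hash)→4400, (A,hash)→4400, (D,merge)→25800, (A,merge)→26150, (D,nl_idx)→35000, (A,nl)→101800 …(+1); best=4400 via (D,hash)
  {ABE}: card=400000; try (B,hash)→10200, (B,merge)→29000, (A,hash)→44600, (B,nl_idx)→419000, (A,merge)→684350, (B,nl)→801000 …(+1); best=10200 via (B,hash)
  {BDE}: card=400000; try (B,hash)→11000, (B,merge)→29800, (D,hash)→45400, (B,nl_idx)→419800, (D,nl_idx)→684000, (D,merge)→684800 …(+2); best=11000 via (B,hash)
  {ACDE}: card=500000; try (C,hash)→25000, (D,hash)→55000, (C,merge)→324750, (D,nl_idx)→853600, (D,merge)→854400, (C,nl)→1004400 …(+1); best=25000 via (C,hash)
  {ABCE}: card=10000000; try (B,hash)→60800, (C,hash)→410800, (B,merge)→857600, (C,merge)→8010550, (B,nl_idx)→10453600, (B,nl)→20003600 …(+1); best=60800 via (B,hash)
  {ABDE}: card=4000000; try (B,hash)→31600, (B,merge)→328400, (D,hash)→411600, (A,hash)→411600, (B,nl_idx)→4184400, (D,nl_idx)→6810200 …(+5); best=31600 via (B,hash)
  {ABCDE}: card=100000000; try (B,hash)→532200, (C,hash)→4032200, (B,merge)→10029000, (D,hash)→10062200, (C,merge)→92031950, (B,nl_idx)→104525000 …(+5); best=532200 via (B,hash)

cost=532200; order=E,A,D,C,B; methods=hash,hash,hash,hash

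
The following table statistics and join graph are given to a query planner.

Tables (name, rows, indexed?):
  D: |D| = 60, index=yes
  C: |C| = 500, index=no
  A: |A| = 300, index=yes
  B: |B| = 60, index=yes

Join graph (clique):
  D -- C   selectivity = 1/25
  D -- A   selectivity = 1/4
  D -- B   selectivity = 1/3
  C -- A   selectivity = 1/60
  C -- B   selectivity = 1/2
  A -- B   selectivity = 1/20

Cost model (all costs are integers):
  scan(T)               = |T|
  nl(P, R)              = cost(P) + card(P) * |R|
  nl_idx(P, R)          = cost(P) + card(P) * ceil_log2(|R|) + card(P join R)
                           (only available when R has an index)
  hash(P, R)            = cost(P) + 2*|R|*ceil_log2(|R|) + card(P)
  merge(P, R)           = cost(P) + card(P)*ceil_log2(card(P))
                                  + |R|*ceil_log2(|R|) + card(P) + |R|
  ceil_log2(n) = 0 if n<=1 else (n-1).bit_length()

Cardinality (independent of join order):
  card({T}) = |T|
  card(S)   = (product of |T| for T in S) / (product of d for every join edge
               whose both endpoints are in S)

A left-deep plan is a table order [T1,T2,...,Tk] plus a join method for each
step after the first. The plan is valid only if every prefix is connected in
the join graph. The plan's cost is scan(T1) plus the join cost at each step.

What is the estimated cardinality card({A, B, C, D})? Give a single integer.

Tables in S: A(300), B(60), C(500), D(60)
Edges inside S: D-C(d=25), D-A(d=4), D-B(d=3), C-A(d=60), C-B(d=2), A-B(d=20)
numerator = 300 * 60 * 500 * 60 = 540000000
denominator = 25 * 4 * 3 * 60 * 2 * 20 = 720000
card(S) = 540000000 / 720000 = 750

750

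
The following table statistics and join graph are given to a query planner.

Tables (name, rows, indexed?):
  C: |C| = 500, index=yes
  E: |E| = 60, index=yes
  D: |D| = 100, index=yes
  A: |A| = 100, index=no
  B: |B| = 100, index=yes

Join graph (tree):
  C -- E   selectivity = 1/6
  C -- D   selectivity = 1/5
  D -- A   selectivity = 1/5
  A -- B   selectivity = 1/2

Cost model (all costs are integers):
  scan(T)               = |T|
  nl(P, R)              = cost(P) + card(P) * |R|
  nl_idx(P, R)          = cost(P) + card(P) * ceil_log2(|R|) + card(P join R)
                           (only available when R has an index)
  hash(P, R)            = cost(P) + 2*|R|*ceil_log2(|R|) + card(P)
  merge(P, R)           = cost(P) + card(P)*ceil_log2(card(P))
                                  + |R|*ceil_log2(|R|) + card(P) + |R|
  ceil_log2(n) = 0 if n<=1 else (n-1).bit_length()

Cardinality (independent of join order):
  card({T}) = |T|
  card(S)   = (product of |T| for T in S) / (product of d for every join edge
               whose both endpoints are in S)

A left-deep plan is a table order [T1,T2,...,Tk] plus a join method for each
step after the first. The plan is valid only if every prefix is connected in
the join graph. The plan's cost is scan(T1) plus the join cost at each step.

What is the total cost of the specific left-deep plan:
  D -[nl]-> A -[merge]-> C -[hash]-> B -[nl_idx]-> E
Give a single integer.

step 1: scan D: cost=100, card=100
step 2: join A via nl
    card(P join A) = 100*100/(5) = 2000
    cost = 100 + 100*100 = 10100
step 3: join C via merge
    card(P join C) = 2000*500/(5) = 200000
    cost = 10100 + 2000*11 + 500*9 + 2000 + 500 = 39100
step 4: join B via hash
    card(P join B) = 200000*100/(2) = 10000000
    cost = 39100 + 2*100*7 + 200000 = 240500
step 5: join E via nl_idx
    card(P join E) = 10000000*60/(6) = 100000000
    cost = 240500 + 10000000*6 + 100000000 = 160240500

160240500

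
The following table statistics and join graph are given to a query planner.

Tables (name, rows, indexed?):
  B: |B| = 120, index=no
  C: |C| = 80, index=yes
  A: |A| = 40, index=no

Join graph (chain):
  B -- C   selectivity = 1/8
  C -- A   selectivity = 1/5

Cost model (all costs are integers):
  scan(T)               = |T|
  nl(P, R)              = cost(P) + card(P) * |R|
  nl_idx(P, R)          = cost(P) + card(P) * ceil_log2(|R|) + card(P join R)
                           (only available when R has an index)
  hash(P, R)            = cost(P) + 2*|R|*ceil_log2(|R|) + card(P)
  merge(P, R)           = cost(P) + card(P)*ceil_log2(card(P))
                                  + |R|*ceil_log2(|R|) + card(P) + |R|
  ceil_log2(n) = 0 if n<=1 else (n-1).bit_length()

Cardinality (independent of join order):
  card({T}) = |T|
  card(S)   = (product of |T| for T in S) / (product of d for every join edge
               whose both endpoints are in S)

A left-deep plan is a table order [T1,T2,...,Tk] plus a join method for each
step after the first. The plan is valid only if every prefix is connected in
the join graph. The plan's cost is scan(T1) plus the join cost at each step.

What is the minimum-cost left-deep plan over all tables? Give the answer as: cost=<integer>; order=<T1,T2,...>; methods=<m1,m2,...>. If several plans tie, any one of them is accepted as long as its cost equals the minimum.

Selinger DP (subsets sized 1..n):
  {B}: scan cost=120, card=120
  {C}: scan cost=80, card=80
  {A}: scan cost=40, card=40
  {BC}: card=1200; try (C,hash)→1360, (B,merge)→1680, (C,merge)→1720, (B,hash)→1840, (C,nl_idx)→2160, (B,nl)→9680 …(+1); best=1360 via (C,hash)
  {AC}: card=640; try (A,hash)→640, (C,merge)→960, (C,nl_idx)→960, (A,merge)→1000, (C,hash)→1200, (C,nl)→3240 …(+1); best=640 via (A,hash)
  {ABC}: card=9600; try (B,hash)→2960, (A,hash)→3040, (B,merge)→8640, (A,merge)→16040, (A,nl)→49360, (B,nl)→77440; best=2960 via (B,hash)

cost=2960; order=C,A,B; methods=hash,hash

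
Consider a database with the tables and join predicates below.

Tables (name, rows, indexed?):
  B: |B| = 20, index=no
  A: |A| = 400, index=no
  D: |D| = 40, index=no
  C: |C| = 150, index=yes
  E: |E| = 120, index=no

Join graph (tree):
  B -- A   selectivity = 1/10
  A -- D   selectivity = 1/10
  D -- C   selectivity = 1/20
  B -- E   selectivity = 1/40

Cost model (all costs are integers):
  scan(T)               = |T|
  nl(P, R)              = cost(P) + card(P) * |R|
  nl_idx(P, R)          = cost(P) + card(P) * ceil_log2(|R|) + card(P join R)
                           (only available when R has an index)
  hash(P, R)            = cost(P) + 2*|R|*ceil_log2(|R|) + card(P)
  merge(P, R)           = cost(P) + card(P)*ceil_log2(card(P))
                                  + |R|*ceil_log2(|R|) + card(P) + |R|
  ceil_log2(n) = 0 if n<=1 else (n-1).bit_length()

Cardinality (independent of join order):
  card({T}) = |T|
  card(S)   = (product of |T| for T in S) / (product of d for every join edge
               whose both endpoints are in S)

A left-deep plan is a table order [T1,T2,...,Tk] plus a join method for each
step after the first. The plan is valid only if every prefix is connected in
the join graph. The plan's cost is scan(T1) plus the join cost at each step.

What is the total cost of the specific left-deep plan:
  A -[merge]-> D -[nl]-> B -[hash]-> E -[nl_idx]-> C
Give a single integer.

step 1: scan A: cost=400, card=400
step 2: join D via merge
    card(P join D) = 400*40/(10) = 1600
    cost = 400 + 400*9 + 40*6 + 400 + 40 = 4680
step 3: join B via nl
    card(P join B) = 1600*20/(10) = 3200
    cost = 4680 + 1600*20 = 36680
step 4: join E via hash
    card(P join E) = 3200*120/(40) = 9600
    cost = 36680 + 2*120*7 + 3200 = 41560
step 5: join C via nl_idx
    card(P join C) = 9600*150/(20) = 72000
    cost = 41560 + 9600*8 + 72000 = 190360

190360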